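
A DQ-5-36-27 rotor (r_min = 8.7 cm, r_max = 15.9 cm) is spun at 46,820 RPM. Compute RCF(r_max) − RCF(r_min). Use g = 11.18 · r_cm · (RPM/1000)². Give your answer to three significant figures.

176000 ×g

RCF_max = 11.18 × 15.9 × (46.82)² = 11.18 × 15.9 × 2,192.1124 ≈ 389,674.3 × g
RCF_min = 11.18 × 8.7 × (46.82)² = 11.18 × 8.7 × 2,192.1124 ≈ 213,218 × g
ΔRCF = 389,674.3 − 213,218 = 176,456.3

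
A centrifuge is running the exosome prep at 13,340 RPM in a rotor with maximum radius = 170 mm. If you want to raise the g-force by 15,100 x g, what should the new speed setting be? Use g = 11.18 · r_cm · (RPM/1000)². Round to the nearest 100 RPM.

N₂ ≈ 16000 RPM

r = 170 mm = 17.0 cm
Current RCF = 11.18 × 17 × (13.34)² = 11.18 × 17 × 177.9556 ≈ 33,822.2 × g
Target RCF = 33,822.2 + 15,100 = 48,922.2 × g
(N/1000)² = 48,922.2 / 190.06 = 257.404
N = 1000 × √257.404 ≈ 16,043.8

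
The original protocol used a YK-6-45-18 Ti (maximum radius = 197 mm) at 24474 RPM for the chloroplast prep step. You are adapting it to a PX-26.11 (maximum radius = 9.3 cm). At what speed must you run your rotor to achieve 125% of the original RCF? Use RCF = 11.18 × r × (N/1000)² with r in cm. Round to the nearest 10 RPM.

Original rotor: r = 197 mm = 19.7 cm
RCF_original = 11.18 × 19.7 × (24.474)² = 11.18 × 19.7 × 598.976676 ≈ 131,922.2 × g
Target RCF = 1.25 × 131,922.2 ≈ 164,902.8 × g
164,902.8 = 11.18 × 9.3 × (N/1000)²
(N/1000)² = 164,902.8 / 103.974 = 1586
N = 1000 × √1586 ≈ 39,824.6

39820 RPM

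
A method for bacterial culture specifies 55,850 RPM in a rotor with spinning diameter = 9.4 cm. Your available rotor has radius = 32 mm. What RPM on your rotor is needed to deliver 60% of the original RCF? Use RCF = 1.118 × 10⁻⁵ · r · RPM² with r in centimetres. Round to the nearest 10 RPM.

52430 RPM

Original rotor: r = 9.4 / 2 = 4.7 cm
RCF = 1.118 × 10⁻⁵ × r × N²
RCF_original = 1.118 × 10⁻⁵ × 4.7 × (55850)² = 1.118 × 10⁻⁵ × 4.7 × 3,119,222,500 ≈ 163,902.7 × g
Target RCF = 0.6 × 163,902.7 ≈ 98,341.6 × g
Your rotor: r = 32 mm = 3.2 cm
98,341.6 = 1.118 × 10⁻⁵ × 3.2 × N²
N² = 98,341.6 / (3.5776 × 10⁻⁵) = 2,748,814,848
N ≈ √2,748,814,848 ≈ 52,429.1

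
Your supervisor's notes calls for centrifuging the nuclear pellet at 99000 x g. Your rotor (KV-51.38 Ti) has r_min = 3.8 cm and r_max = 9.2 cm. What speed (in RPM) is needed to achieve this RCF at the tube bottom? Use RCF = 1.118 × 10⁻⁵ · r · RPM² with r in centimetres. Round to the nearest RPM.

N ≈ 31024 RPM

Use r_max = 9.2 cm.
99,000 = 1.118 × 10⁻⁵ × 9.2 × N²
N² = 99,000 / (10.2856 × 10⁻⁵) = 962,510,695
N ≈ √962,510,695 ≈ 31,024.4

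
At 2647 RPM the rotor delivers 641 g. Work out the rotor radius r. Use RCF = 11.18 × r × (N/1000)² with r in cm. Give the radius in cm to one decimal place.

RCF = 11.18 × r × (N/1000)²
641 = 11.18 × r × (2.647)²
r = 641 / (11.18 × 7.006609) = 641 / 78.33389 ≈ 8.183 cm

≈ 8.2 cm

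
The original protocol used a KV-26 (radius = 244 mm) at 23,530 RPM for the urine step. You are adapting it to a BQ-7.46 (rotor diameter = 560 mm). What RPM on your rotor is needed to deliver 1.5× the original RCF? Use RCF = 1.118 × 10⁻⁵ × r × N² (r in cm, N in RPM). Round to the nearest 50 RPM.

≈ 26900 RPM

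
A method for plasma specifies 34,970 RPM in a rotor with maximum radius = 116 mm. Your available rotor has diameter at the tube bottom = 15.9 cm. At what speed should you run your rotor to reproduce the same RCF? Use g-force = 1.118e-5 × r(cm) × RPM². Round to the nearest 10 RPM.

≈ 42240 RPM

Original rotor: r = 116 mm = 11.6 cm
RCF_original = 1.118 × 10⁻⁵ × 11.6 × (34970)² = 1.118 × 10⁻⁵ × 11.6 × 1,222,900,900 ≈ 158,595.6 × g
Your rotor: r = 15.9 / 2 = 7.95 cm
158,595.6 = 1.118 × 10⁻⁵ × 7.95 × N²
N² = 158,595.6 / (8.8881 × 10⁻⁵) = 1,784,358,862
N ≈ √1,784,358,862 ≈ 42,241.7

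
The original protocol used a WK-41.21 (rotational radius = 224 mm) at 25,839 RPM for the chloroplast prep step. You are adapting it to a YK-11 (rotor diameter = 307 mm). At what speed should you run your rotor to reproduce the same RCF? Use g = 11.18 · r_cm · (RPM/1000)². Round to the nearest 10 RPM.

Original rotor: r = 224 mm = 22.4 cm
RCF = 11.18 × r × (N/1000)²
RCF_original = 11.18 × 22.4 × (25.839)² = 11.18 × 22.4 × 667.653921 ≈ 167,201.9 × g
Your rotor: r = 307 mm / 2 = 153.5 mm = 15.35 cm
167,201.9 = 11.18 × 15.35 × (N/1000)²
(N/1000)² = 167,201.9 / 171.613 = 974.2962
N = 1000 × √974.2962 ≈ 31,213.7

≈ 31210 RPM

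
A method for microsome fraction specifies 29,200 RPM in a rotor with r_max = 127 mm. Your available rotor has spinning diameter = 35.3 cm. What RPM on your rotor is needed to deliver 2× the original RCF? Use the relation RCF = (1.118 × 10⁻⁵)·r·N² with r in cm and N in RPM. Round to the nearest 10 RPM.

35030 RPM

Original rotor: r = 127 mm = 12.7 cm
RCF_original = 1.118 × 10⁻⁵ × 12.7 × (29200)² = 1.118 × 10⁻⁵ × 12.7 × 852,640,000 ≈ 121,062.9 × g
Target RCF = 2 × 121,062.9 ≈ 242,125.8 × g
Your rotor: r = 35.3 / 2 = 17.65 cm
242,125.8 = 1.118 × 10⁻⁵ × 17.65 × N²
N² = 242,125.8 / (19.7327 × 10⁻⁵) = 1,227,028,232
N ≈ √1,227,028,232 ≈ 35,029.0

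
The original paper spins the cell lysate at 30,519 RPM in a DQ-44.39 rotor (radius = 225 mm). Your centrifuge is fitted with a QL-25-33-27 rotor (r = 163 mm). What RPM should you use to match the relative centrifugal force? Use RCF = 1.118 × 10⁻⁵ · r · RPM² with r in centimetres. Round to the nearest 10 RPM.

≈ 35860 RPM

Original rotor: r = 225 mm = 22.5 cm
RCF_original = 1.118 × 10⁻⁵ × 22.5 × (30519)² = 1.118 × 10⁻⁵ × 22.5 × 931,409,361 ≈ 234,296 × g
Your rotor: r = 163 mm = 16.3 cm
234,296 = 1.118 × 10⁻⁵ × 16.3 × N²
N² = 234,296 / (18.2234 × 10⁻⁵) = 1,285,687,632
N ≈ √1,285,687,632 ≈ 35,856.5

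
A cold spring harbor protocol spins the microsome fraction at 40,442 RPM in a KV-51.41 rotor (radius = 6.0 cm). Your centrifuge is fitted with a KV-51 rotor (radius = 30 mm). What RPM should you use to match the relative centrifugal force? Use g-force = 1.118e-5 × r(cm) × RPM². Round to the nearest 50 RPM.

RCF = 1.118 × 10⁻⁵ × r × N²
RCF_original = 1.118 × 10⁻⁵ × 6 × (40442)² = 1.118 × 10⁻⁵ × 6 × 1,635,555,364 ≈ 109,713.1 × g
Your rotor: r = 30 mm = 3.0 cm
109,713.1 = 1.118 × 10⁻⁵ × 3 × N²
N² = 109,713.1 / (3.354 × 10⁻⁵) = 3,271,112,105
N ≈ √3,271,112,105 ≈ 57,193.6

57200 RPM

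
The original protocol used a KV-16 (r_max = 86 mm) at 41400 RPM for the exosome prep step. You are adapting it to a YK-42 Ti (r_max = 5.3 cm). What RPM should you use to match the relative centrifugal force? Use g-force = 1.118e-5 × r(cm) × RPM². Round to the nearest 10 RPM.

Original rotor: r = 86 mm = 8.6 cm
RCF = 1.118 × 10⁻⁵ × r × N²
RCF_original = 1.118 × 10⁻⁵ × 8.6 × (41400)² = 1.118 × 10⁻⁵ × 8.6 × 1,713,960,000 ≈ 164,793.8 × g
164,793.8 = 1.118 × 10⁻⁵ × 5.3 × N²
N² = 164,793.8 / (5.9254 × 10⁻⁵) = 2,781,142,201
N ≈ √2,781,142,201 ≈ 52,736.5

52740 RPM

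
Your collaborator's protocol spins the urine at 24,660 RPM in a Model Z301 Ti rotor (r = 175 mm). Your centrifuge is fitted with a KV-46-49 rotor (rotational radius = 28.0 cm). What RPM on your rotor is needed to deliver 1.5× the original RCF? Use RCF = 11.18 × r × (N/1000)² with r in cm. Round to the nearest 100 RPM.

Original rotor: r = 175 mm = 17.5 cm
RCF_original = 11.18 × 17.5 × (24.66)² = 11.18 × 17.5 × 608.1156 ≈ 118,977.8 × g
Target RCF = 1.5 × 118,977.8 ≈ 178,466.7 × g
178,466.7 = 11.18 × 28 × (N/1000)²
(N/1000)² = 178,466.7 / 313.04 = 570.1083
N = 1000 × √570.1083 ≈ 23,876.9

≈ 23900 RPM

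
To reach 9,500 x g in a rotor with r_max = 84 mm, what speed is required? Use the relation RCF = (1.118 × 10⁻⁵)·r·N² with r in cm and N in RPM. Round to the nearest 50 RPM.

r = 84 mm = 8.4 cm
9,500 = 1.118 × 10⁻⁵ × 8.4 × N²
N² = 9,500 / (9.3912 × 10⁻⁵) = 101,158,531
N ≈ √101,158,531 ≈ 10,057.8

N ≈ 10050 RPM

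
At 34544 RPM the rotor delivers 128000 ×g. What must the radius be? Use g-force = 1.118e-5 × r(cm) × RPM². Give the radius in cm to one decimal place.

9.6 cm

128000 = 1.118 × 10⁻⁵ × r × (34544)²
r = 128000 / (1.118 × 10⁻⁵ × 1,193,287,936) = 128000 / 13340.96 ≈ 9.595 cm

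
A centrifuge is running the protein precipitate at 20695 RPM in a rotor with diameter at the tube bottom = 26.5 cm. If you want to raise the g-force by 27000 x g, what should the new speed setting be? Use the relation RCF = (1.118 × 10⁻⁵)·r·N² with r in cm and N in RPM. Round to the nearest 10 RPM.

r = 26.5 / 2 = 13.25 cm
Current RCF = 1.118 × 10⁻⁵ × 13.25 × (20695)² = 1.118 × 10⁻⁵ × 13.25 × 428,283,025 ≈ 63,443.7 × g
Target RCF = 63,443.7 + 27,000 = 90,443.7 × g
N² = 90,443.7 / (14.8135 × 10⁻⁵) = 610,549,161
N ≈ √610,549,161 ≈ 24,709.3

≈ 24710 RPM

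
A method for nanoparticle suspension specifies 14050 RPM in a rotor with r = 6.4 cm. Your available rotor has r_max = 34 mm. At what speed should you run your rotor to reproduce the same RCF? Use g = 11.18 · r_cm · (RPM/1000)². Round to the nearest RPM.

RCF_original = 11.18 × 6.4 × (14.05)² = 11.18 × 6.4 × 197.4025 ≈ 14,124.5 × g
Your rotor: r = 34 mm = 3.4 cm
14,124.5 = 11.18 × 3.4 × (N/1000)²
(N/1000)² = 14,124.5 / 38.012 = 371.58
N = 1000 × √371.58 ≈ 19,276.4

≈ 19276 RPM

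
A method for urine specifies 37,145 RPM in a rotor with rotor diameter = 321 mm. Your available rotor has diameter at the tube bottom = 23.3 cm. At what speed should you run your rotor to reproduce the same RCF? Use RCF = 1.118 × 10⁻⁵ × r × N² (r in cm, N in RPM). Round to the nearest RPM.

Original rotor: r = 321 mm / 2 = 160.5 mm = 16.05 cm
RCF = 1.118 × 10⁻⁵ × r × N²
RCF_original = 1.118 × 10⁻⁵ × 16.05 × (37145)² = 1.118 × 10⁻⁵ × 16.05 × 1,379,751,025 ≈ 247,581.1 × g
Your rotor: r = 23.3 / 2 = 11.65 cm
247,581.1 = 1.118 × 10⁻⁵ × 11.65 × N²
N² = 247,581.1 / (13.0247 × 10⁻⁵) = 1,900,858,369
N ≈ √1,900,858,369 ≈ 43,598.8

≈ 43599 RPM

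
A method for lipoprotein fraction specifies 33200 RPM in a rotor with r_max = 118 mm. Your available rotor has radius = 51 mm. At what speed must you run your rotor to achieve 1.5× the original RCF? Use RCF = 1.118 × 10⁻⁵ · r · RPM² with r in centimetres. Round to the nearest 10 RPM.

≈ 61850 RPM

Original rotor: r = 118 mm = 11.8 cm
RCF = 1.118 × 10⁻⁵ × r × N²
RCF_original = 1.118 × 10⁻⁵ × 11.8 × (33200)² = 1.118 × 10⁻⁵ × 11.8 × 1,102,240,000 ≈ 145,411.9 × g
Target RCF = 1.5 × 145,411.9 ≈ 218,117.8 × g
Your rotor: r = 51 mm = 5.1 cm
218,117.8 = 1.118 × 10⁻⁵ × 5.1 × N²
N² = 218,117.8 / (5.7018 × 10⁻⁵) = 3,825,420,043
N ≈ √3,825,420,043 ≈ 61,850.0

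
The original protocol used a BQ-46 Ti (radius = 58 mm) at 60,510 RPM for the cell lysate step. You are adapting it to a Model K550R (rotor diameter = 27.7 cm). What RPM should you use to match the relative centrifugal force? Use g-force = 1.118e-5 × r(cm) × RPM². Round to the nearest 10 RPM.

Original rotor: r = 58 mm = 5.8 cm
RCF_original = 1.118 × 10⁻⁵ × 5.8 × (60510)² = 1.118 × 10⁻⁵ × 5.8 × 3,661,460,100 ≈ 237,423.7 × g
Your rotor: r = 27.7 / 2 = 13.85 cm
237,423.7 = 1.118 × 10⁻⁵ × 13.85 × N²
N² = 237,423.7 / (15.4843 × 10⁻⁵) = 1,533,318,910
N ≈ √1,533,318,910 ≈ 39,157.6

39160 RPM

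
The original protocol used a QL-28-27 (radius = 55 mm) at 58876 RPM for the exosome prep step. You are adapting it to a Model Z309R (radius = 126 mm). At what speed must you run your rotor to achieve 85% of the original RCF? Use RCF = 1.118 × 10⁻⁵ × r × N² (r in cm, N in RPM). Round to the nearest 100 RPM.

35900 RPM

Original rotor: r = 55 mm = 5.5 cm
RCF_original = 1.118 × 10⁻⁵ × 5.5 × (58876)² = 1.118 × 10⁻⁵ × 5.5 × 3,466,383,376 ≈ 213,147.9 × g
Target RCF = 0.85 × 213,147.9 ≈ 181,175.7 × g
Your rotor: r = 126 mm = 12.6 cm
181,175.7 = 1.118 × 10⁻⁵ × 12.6 × N²
N² = 181,175.7 / (14.0868 × 10⁻⁵) = 1,286,138,087
N ≈ √1,286,138,087 ≈ 35,862.8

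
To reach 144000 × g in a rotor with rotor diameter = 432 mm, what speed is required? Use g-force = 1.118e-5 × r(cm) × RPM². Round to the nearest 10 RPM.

24420 RPM

r = 432 mm / 2 = 216 mm = 21.6 cm
144,000 = 1.118 × 10⁻⁵ × 21.6 × N²
N² = 144,000 / (24.1488 × 10⁻⁵) = 596,302,922
N ≈ √596,302,922 ≈ 24,419.3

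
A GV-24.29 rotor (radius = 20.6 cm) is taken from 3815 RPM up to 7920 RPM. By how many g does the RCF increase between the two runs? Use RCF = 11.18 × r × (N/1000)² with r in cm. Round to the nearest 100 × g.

RCF₁ = 11.18 × 20.6 × (3.815)² = 11.18 × 20.6 × 14.554225 ≈ 3,352 × g
RCF₂ = 11.18 × 20.6 × (7.92)² = 11.18 × 20.6 × 62.7264 ≈ 14,446.4 × g
Increase = 14,446.4 − 3,352 = 11,094.4

≈ 11100 g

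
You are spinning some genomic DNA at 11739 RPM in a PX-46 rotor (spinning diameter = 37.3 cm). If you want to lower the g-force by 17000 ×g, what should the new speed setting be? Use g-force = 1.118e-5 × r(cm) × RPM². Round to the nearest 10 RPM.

≈ 7500 RPM

r = 37.3 / 2 = 18.65 cm
Current RCF = 1.118 × 10⁻⁵ × 18.65 × (11739)² = 1.118 × 10⁻⁵ × 18.65 × 137,804,121 ≈ 28,733.1 × g
Target RCF = 28,733.1 − 17,000 = 11,733.1 × g
N² = 11,733.1 / (20.8507 × 10⁻⁵) = 56,271,972
N ≈ √56,271,972 ≈ 7,501.5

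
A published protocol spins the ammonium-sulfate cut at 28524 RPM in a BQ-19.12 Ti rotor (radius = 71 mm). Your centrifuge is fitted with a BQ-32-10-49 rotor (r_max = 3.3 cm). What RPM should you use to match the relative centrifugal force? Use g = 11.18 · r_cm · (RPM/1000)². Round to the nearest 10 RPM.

Original rotor: r = 71 mm = 7.1 cm
RCF_original = 11.18 × 7.1 × (28.524)² = 11.18 × 7.1 × 813.618576 ≈ 64,583.4 × g
64,583.4 = 11.18 × 3.3 × (N/1000)²
(N/1000)² = 64,583.4 / 36.894 = 1750.512
N = 1000 × √1750.512 ≈ 41,839.1

≈ 41840 RPM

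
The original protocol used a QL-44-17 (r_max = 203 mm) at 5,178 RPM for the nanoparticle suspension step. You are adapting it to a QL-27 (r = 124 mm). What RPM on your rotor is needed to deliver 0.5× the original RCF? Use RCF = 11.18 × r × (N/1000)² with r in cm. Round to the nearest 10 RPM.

Original rotor: r = 203 mm = 20.3 cm
RCF_original = 11.18 × 20.3 × (5.178)² = 11.18 × 20.3 × 26.811684 ≈ 6,085 × g
Target RCF = 0.5 × 6,085 ≈ 3,042.5 × g
Your rotor: r = 124 mm = 12.4 cm
3,042.5 = 11.18 × 12.4 × (N/1000)²
(N/1000)² = 3,042.5 / 138.632 = 21.94659
N = 1000 × √21.94659 ≈ 4,684.7

≈ 4680 RPM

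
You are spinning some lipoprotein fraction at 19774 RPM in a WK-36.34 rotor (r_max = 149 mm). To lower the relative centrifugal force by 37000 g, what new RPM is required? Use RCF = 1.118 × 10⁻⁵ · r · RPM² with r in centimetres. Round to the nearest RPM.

N₂ ≈ 12996 RPM

r = 149 mm = 14.9 cm
Current RCF = 1.118 × 10⁻⁵ × 14.9 × (19774)² = 1.118 × 10⁻⁵ × 14.9 × 391,011,076 ≈ 65,135.4 × g
Target RCF = 65,135.4 − 37,000 = 28,135.4 × g
N² = 28,135.4 / (16.6582 × 10⁻⁵) = 168,898,200
N ≈ √168,898,200 ≈ 12,996.1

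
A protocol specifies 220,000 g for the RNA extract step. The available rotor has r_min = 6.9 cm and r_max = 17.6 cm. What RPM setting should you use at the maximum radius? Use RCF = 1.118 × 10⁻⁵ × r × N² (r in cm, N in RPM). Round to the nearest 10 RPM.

33440 RPM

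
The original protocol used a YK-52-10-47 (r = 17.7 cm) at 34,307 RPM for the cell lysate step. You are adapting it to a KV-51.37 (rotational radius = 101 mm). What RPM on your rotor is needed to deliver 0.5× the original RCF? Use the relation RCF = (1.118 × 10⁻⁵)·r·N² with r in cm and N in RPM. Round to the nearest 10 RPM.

RCF_original = 1.118 × 10⁻⁵ × 17.7 × (34307)² = 1.118 × 10⁻⁵ × 17.7 × 1,176,970,249 ≈ 232,905.9 × g
Target RCF = 0.5 × 232,905.9 ≈ 116,452.9 × g
Your rotor: r = 101 mm = 10.1 cm
116,452.9 = 1.118 × 10⁻⁵ × 10.1 × N²
N² = 116,452.9 / (11.2918 × 10⁻⁵) = 1,031,305,018
N ≈ √1,031,305,018 ≈ 32,113.9

≈ 32110 RPM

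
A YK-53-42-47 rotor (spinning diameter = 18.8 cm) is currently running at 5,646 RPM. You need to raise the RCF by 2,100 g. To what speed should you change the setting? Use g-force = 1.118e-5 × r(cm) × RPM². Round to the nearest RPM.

r = 18.8 / 2 = 9.4 cm
Current RCF = 1.118 × 10⁻⁵ × 9.4 × (5646)² = 1.118 × 10⁻⁵ × 9.4 × 31,877,316 ≈ 3,350.1 × g
Target RCF = 3,350.1 + 2,100 = 5,450.1 × g
N² = 5,450.1 / (10.5092 × 10⁻⁵) = 51,860,275
N ≈ √51,860,275 ≈ 7,201.4

≈ 7201 RPM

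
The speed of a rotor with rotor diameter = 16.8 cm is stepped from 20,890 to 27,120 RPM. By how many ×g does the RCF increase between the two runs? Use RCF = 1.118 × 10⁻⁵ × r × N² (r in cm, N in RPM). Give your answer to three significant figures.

r = 16.8 / 2 = 8.4 cm
RCF₁ = 1.118 × 10⁻⁵ × 8.4 × (20890)² = 1.118 × 10⁻⁵ × 8.4 × 436,392,100 ≈ 40,982.5 × g
RCF₂ = 1.118 × 10⁻⁵ × 8.4 × (27120)² = 1.118 × 10⁻⁵ × 8.4 × 735,494,400 ≈ 69,071.8 × g
Increase = 69,071.8 − 40,982.5 = 28,089.3

28100 ×g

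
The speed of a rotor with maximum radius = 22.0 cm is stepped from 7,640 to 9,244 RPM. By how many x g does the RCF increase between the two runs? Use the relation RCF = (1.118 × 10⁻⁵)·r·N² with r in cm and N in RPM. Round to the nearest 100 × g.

RCF₁ = 1.118 × 10⁻⁵ × 22 × (7640)² = 1.118 × 10⁻⁵ × 22 × 58,369,600 ≈ 14,356.6 × g
RCF₂ = 1.118 × 10⁻⁵ × 22 × (9244)² = 1.118 × 10⁻⁵ × 22 × 85,451,536 ≈ 21,017.7 × g
Increase = 21,017.7 − 14,356.6 = 6,661.1

≈ 6700 x g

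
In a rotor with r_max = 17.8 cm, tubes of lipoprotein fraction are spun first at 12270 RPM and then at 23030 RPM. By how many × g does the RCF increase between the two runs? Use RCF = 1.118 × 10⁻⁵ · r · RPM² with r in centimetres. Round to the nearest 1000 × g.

≈ 76000 × g

RCF₁ = 1.118 × 10⁻⁵ × 17.8 × (12270)² = 1.118 × 10⁻⁵ × 17.8 × 150,552,900 ≈ 29,960.6 × g
RCF₂ = 1.118 × 10⁻⁵ × 17.8 × (23030)² = 1.118 × 10⁻⁵ × 17.8 × 530,380,900 ≈ 105,547.9 × g
Increase = 105,547.9 − 29,960.6 = 75,587.3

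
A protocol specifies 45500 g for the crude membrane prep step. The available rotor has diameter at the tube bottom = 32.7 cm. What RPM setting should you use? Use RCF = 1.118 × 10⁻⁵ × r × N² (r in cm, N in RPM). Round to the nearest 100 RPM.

≈ 15800 RPM

r = 32.7 / 2 = 16.35 cm
RCF = 1.118 × 10⁻⁵ × r × N²
45,500 = 1.118 × 10⁻⁵ × 16.35 × N²
N² = 45,500 / (18.2793 × 10⁻⁵) = 248,915,440
N ≈ √248,915,440 ≈ 15,777.1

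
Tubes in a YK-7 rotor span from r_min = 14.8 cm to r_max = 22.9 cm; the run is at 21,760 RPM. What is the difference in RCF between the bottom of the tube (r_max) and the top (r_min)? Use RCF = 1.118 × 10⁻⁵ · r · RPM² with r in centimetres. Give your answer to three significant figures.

≈ 42900 ×g

ΔRCF = 1.118 × 10⁻⁵ × (r_max − r_min) × N² = 1.118 × 10⁻⁵ × 8.1 × 473,497,600 ≈ 42,879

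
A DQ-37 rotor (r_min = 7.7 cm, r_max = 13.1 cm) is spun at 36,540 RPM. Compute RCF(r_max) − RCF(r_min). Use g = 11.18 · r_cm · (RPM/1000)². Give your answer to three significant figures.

≈ 80600 x g

RCF_max = 11.18 × 13.1 × (36.54)² = 11.18 × 13.1 × 1,335.1716 ≈ 195,546.6 × g
RCF_min = 11.18 × 7.7 × (36.54)² = 11.18 × 7.7 × 1,335.1716 ≈ 114,939.6 × g
ΔRCF = 195,546.6 − 114,939.6 = 80,607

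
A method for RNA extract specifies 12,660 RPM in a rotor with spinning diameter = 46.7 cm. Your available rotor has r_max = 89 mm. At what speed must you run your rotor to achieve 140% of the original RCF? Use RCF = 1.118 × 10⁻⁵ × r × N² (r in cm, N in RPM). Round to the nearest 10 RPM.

24260 RPM

Original rotor: r = 46.7 / 2 = 23.35 cm
RCF = 1.118 × 10⁻⁵ × r × N²
RCF_original = 1.118 × 10⁻⁵ × 23.35 × (12660)² = 1.118 × 10⁻⁵ × 23.35 × 160,275,600 ≈ 41,840.4 × g
Target RCF = 1.4 × 41,840.4 ≈ 58,576.6 × g
Your rotor: r = 89 mm = 8.9 cm
58,576.6 = 1.118 × 10⁻⁵ × 8.9 × N²
N² = 58,576.6 / (9.9502 × 10⁻⁵) = 588,697,715
N ≈ √588,697,715 ≈ 24,263.1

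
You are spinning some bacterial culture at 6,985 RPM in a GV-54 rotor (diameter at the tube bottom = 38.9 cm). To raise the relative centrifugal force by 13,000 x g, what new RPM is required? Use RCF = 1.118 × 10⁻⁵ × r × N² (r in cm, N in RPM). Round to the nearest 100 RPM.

N₂ ≈ 10400 RPM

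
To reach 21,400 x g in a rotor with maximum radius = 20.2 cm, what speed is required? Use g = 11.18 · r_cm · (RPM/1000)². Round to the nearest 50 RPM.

N ≈ 9750 RPM

21,400 = 11.18 × 20.2 × (N/1000)²
(N/1000)² = 21,400 / 225.836 = 94.75903
N = 1000 × √94.75903 ≈ 9,734.4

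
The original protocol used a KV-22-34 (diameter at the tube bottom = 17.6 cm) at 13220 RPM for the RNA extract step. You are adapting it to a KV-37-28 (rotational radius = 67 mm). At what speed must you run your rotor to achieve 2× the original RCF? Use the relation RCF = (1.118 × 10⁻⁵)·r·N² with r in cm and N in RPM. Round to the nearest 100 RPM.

Original rotor: r = 17.6 / 2 = 8.8 cm
RCF_original = 1.118 × 10⁻⁵ × 8.8 × (13220)² = 1.118 × 10⁻⁵ × 8.8 × 174,768,400 ≈ 17,194.4 × g
Target RCF = 2 × 17,194.4 ≈ 34,388.8 × g
Your rotor: r = 67 mm = 6.7 cm
34,388.8 = 1.118 × 10⁻⁵ × 6.7 × N²
N² = 34,388.8 / (7.4906 × 10⁻⁵) = 459,092,730
N ≈ √459,092,730 ≈ 21,426.4

≈ 21400 RPM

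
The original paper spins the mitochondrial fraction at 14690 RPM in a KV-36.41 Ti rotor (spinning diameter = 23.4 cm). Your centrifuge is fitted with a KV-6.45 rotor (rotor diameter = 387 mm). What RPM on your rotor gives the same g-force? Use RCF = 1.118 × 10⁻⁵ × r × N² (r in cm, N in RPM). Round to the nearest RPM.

≈ 11423 RPM

Original rotor: r = 23.4 / 2 = 11.7 cm
RCF = 1.118 × 10⁻⁵ × r × N²
RCF_original = 1.118 × 10⁻⁵ × 11.7 × (14690)² = 1.118 × 10⁻⁵ × 11.7 × 215,796,100 ≈ 28,227.4 × g
Your rotor: r = 387 mm / 2 = 193.5 mm = 19.35 cm
28,227.4 = 1.118 × 10⁻⁵ × 19.35 × N²
N² = 28,227.4 / (21.6333 × 10⁻⁵) = 130,481,249
N ≈ √130,481,249 ≈ 11,422.8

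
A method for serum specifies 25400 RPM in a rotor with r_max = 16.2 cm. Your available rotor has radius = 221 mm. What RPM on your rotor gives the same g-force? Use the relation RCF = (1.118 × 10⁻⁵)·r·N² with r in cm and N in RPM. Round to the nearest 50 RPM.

RCF = 1.118 × 10⁻⁵ × r × N²
RCF_original = 1.118 × 10⁻⁵ × 16.2 × (25400)² = 1.118 × 10⁻⁵ × 16.2 × 645,160,000 ≈ 116,848.8 × g
Your rotor: r = 221 mm = 22.1 cm
116,848.8 = 1.118 × 10⁻⁵ × 22.1 × N²
N² = 116,848.8 / (24.7078 × 10⁻⁵) = 472,922,721
N ≈ √472,922,721 ≈ 21,746.8

21750 RPM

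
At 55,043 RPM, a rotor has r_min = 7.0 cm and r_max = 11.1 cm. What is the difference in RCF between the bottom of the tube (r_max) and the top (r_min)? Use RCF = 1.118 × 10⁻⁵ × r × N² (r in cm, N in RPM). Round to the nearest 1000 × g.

RCF_max = 1.118 × 10⁻⁵ × 11.1 × (55043)² = 1.118 × 10⁻⁵ × 11.1 × 3,029,731,849 ≈ 375,983.7 × g
RCF_min = 1.118 × 10⁻⁵ × 7 × (55043)² = 1.118 × 10⁻⁵ × 7 × 3,029,731,849 ≈ 237,106.8 × g
ΔRCF = 375,983.7 − 237,106.8 = 138,876.9

≈ 139000 g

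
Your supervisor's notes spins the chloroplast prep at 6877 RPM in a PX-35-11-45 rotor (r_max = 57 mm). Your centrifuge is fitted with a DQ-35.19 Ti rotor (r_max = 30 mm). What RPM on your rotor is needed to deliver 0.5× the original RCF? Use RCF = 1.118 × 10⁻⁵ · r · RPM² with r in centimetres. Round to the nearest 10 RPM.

6700 RPM

Original rotor: r = 57 mm = 5.7 cm
RCF = 1.118 × 10⁻⁵ × r × N²
RCF_original = 1.118 × 10⁻⁵ × 5.7 × (6877)² = 1.118 × 10⁻⁵ × 5.7 × 47,293,129 ≈ 3,013.8 × g
Target RCF = 0.5 × 3,013.8 ≈ 1,506.9 × g
Your rotor: r = 30 mm = 3.0 cm
1,506.9 = 1.118 × 10⁻⁵ × 3 × N²
N² = 1,506.9 / (3.354 × 10⁻⁵) = 44,928,444
N ≈ √44,928,444 ≈ 6,702.9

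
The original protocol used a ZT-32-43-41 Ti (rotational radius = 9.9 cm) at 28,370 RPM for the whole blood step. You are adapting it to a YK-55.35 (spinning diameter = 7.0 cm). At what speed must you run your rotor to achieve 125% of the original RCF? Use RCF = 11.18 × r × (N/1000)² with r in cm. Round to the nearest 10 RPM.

RCF_original = 11.18 × 9.9 × (28.37)² = 11.18 × 9.9 × 804.8569 ≈ 89,083.2 × g
Target RCF = 1.25 × 89,083.2 ≈ 111,354 × g
Your rotor: r = 7.0 / 2 = 3.5 cm
111,354 = 11.18 × 3.5 × (N/1000)²
(N/1000)² = 111,354 / 39.13 = 2845.745
N = 1000 × √2845.745 ≈ 53,345.5

≈ 53350 RPM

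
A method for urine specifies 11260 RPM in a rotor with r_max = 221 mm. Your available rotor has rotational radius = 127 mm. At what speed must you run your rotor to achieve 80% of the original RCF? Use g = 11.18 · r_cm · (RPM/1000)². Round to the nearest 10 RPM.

13290 RPM

Original rotor: r = 221 mm = 22.1 cm
RCF_original = 11.18 × 22.1 × (11.26)² = 11.18 × 22.1 × 126.7876 ≈ 31,326.4 × g
Target RCF = 0.8 × 31,326.4 ≈ 25,061.1 × g
Your rotor: r = 127 mm = 12.7 cm
25,061.1 = 11.18 × 12.7 × (N/1000)²
(N/1000)² = 25,061.1 / 141.986 = 176.504
N = 1000 × √176.504 ≈ 13,285.5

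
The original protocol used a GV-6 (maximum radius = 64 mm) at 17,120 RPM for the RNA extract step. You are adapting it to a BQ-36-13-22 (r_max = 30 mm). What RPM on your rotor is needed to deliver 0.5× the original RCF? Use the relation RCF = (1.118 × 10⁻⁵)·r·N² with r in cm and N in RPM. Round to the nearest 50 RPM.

Original rotor: r = 64 mm = 6.4 cm
RCF = 1.118 × 10⁻⁵ × r × N²
RCF_original = 1.118 × 10⁻⁵ × 6.4 × (17120)² = 1.118 × 10⁻⁵ × 6.4 × 293,094,400 ≈ 20,971.5 × g
Target RCF = 0.5 × 20,971.5 ≈ 10,485.8 × g
Your rotor: r = 30 mm = 3.0 cm
10,485.8 = 1.118 × 10⁻⁵ × 3 × N²
N² = 10,485.8 / (3.354 × 10⁻⁵) = 312,635,659
N ≈ √312,635,659 ≈ 17,681.5

17700 RPM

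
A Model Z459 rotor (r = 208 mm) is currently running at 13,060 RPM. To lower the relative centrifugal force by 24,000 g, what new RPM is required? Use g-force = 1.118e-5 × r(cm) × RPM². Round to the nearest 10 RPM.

≈ 8210 RPM

r = 208 mm = 20.8 cm
Current RCF = 1.118 × 10⁻⁵ × 20.8 × (13060)² = 1.118 × 10⁻⁵ × 20.8 × 170,563,600 ≈ 39,663.5 × g
Target RCF = 39,663.5 − 24,000 = 15,663.5 × g
N² = 15,663.5 / (23.2544 × 10⁻⁵) = 67,357,145
N ≈ √67,357,145 ≈ 8,207.1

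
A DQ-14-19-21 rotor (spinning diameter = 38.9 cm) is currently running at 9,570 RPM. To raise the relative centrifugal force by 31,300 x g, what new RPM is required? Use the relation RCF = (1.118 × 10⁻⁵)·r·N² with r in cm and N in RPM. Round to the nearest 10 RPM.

r = 38.9 / 2 = 19.45 cm
Current RCF = 1.118 × 10⁻⁵ × 19.45 × (9570)² = 1.118 × 10⁻⁵ × 19.45 × 91,584,900 ≈ 19,915.2 × g
Target RCF = 19,915.2 + 31,300 = 51,215.2 × g
N² = 51,215.2 / (21.7451 × 10⁻⁵) = 235,525,245
N ≈ √235,525,245 ≈ 15,346.8

N₂ ≈ 15350 RPM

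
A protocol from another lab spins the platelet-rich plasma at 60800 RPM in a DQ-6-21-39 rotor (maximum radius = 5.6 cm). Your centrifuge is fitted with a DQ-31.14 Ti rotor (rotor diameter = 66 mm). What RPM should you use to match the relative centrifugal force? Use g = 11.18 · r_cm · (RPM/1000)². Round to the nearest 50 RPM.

≈ 79200 RPM

RCF_original = 11.18 × 5.6 × (60.8)² = 11.18 × 5.6 × 3,696.64 ≈ 231,439.2 × g
Your rotor: r = 66 mm / 2 = 33 mm = 3.3 cm
231,439.2 = 11.18 × 3.3 × (N/1000)²
(N/1000)² = 231,439.2 / 36.894 = 6273.085
N = 1000 × √6273.085 ≈ 79,202.8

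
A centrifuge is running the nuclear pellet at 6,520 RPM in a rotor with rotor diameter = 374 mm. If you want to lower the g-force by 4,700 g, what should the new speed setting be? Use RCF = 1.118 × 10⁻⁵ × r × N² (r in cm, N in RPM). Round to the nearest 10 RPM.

r = 374 mm / 2 = 187 mm = 18.7 cm
Current RCF = 1.118 × 10⁻⁵ × 18.7 × (6520)² = 1.118 × 10⁻⁵ × 18.7 × 42,510,400 ≈ 8,887.5 × g
Target RCF = 8,887.5 − 4,700 = 4,187.5 × g
N² = 4,187.5 / (20.9066 × 10⁻⁵) = 20,029,560
N ≈ √20,029,560 ≈ 4,475.4

≈ 4480 RPM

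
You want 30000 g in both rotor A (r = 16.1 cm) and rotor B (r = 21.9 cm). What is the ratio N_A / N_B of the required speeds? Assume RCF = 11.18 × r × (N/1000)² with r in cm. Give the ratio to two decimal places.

1.17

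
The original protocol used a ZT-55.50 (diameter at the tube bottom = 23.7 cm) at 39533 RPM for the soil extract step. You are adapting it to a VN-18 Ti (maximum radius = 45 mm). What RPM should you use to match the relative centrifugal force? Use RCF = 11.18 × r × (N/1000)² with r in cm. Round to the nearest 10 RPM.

≈ 64150 RPM

Original rotor: r = 23.7 / 2 = 11.85 cm
RCF_original = 11.18 × 11.85 × (39.533)² = 11.18 × 11.85 × 1,562.858089 ≈ 207,052.1 × g
Your rotor: r = 45 mm = 4.5 cm
207,052.1 = 11.18 × 4.5 × (N/1000)²
(N/1000)² = 207,052.1 / 50.31 = 4115.526
N = 1000 × √4115.526 ≈ 64,152.4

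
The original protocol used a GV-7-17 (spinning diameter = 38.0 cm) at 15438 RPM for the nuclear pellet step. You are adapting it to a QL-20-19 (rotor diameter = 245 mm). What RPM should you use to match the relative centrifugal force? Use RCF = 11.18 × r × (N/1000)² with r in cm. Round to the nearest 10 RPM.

≈ 19230 RPM

Original rotor: r = 38.0 / 2 = 19 cm
RCF = 11.18 × r × (N/1000)²
RCF_original = 11.18 × 19 × (15.438)² = 11.18 × 19 × 238.331844 ≈ 50,626.5 × g
Your rotor: r = 245 mm / 2 = 122.5 mm = 12.25 cm
50,626.5 = 11.18 × 12.25 × (N/1000)²
(N/1000)² = 50,626.5 / 136.955 = 369.6579
N = 1000 × √369.6579 ≈ 19,226.5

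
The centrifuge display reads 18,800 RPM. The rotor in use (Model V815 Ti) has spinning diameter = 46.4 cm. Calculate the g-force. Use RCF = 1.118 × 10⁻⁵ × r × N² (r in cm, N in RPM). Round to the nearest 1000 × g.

r = 46.4 / 2 = 23.2 cm
RCF = 1.118 × 10⁻⁵ × r × N²
RCF = 1.118 × 10⁻⁵ × 23.2 × (18800)² = 1.118 × 10⁻⁵ × 23.2 × 353,440,000 ≈ 91,673.9 × g

RCF ≈ 92000 ×g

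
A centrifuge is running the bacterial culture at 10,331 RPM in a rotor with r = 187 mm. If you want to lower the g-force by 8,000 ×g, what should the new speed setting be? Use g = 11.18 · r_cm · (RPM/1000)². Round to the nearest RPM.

r = 187 mm = 18.7 cm
Current RCF = 11.18 × 18.7 × (10.331)² = 11.18 × 18.7 × 106.729561 ≈ 22,313.5 × g
Target RCF = 22,313.5 − 8,000 = 14,313.5 × g
(N/1000)² = 14,313.5 / 209.066 = 68.46403
N = 1000 × √68.46403 ≈ 8,274.3

8274 RPM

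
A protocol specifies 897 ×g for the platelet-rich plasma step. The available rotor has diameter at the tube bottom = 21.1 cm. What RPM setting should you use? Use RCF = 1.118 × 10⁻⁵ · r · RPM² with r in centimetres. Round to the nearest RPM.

N ≈ 2758 RPM

r = 21.1 / 2 = 10.55 cm
RCF = 1.118 × 10⁻⁵ × r × N²
897 = 1.118 × 10⁻⁵ × 10.55 × N²
N² = 897 / (11.7949 × 10⁻⁵) = 7,604,982
N ≈ √7,604,982 ≈ 2,757.7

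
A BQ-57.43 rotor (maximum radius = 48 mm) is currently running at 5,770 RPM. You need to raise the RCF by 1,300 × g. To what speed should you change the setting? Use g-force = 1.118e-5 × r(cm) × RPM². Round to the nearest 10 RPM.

N₂ ≈ 7580 RPM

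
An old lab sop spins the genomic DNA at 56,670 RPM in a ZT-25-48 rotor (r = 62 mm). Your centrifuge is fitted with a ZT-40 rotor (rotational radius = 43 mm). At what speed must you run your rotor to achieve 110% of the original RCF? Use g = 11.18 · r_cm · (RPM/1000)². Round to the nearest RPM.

Original rotor: r = 62 mm = 6.2 cm
RCF = 11.18 × r × (N/1000)²
RCF_original = 11.18 × 6.2 × (56.67)² = 11.18 × 6.2 × 3,211.4889 ≈ 222,607.6 × g
Target RCF = 1.1 × 222,607.6 ≈ 244,868.4 × g
Your rotor: r = 43 mm = 4.3 cm
244,868.4 = 11.18 × 4.3 × (N/1000)²
(N/1000)² = 244,868.4 / 48.074 = 5093.572
N = 1000 × √5093.572 ≈ 71,369.3

71369 RPM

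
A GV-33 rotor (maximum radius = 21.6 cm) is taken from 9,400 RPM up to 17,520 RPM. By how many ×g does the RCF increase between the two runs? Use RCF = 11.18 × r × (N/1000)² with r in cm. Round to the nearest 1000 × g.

RCF₁ = 11.18 × 21.6 × (9.4)² = 11.18 × 21.6 × 88.36 ≈ 21,337.9 × g
RCF₂ = 11.18 × 21.6 × (17.52)² = 11.18 × 21.6 × 306.9504 ≈ 74,124.8 × g
Increase = 74,124.8 − 21,337.9 = 52,786.9

≈ 53000 ×g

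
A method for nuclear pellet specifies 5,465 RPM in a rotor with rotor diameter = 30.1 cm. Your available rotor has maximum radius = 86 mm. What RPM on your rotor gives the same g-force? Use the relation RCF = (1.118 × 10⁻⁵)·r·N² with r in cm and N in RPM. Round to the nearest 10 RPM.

7230 RPM

Original rotor: r = 30.1 / 2 = 15.05 cm
RCF = 1.118 × 10⁻⁵ × r × N²
RCF_original = 1.118 × 10⁻⁵ × 15.05 × (5465)² = 1.118 × 10⁻⁵ × 15.05 × 29,866,225 ≈ 5,025.3 × g
Your rotor: r = 86 mm = 8.6 cm
5,025.3 = 1.118 × 10⁻⁵ × 8.6 × N²
N² = 5,025.3 / (9.6148 × 10⁻⁵) = 52,266,298
N ≈ √52,266,298 ≈ 7,229.5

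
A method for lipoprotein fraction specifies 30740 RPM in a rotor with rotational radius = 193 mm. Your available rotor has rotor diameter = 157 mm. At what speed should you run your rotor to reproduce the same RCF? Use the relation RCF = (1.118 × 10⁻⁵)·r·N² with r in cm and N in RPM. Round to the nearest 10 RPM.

≈ 48200 RPM

Original rotor: r = 193 mm = 19.3 cm
RCF_original = 1.118 × 10⁻⁵ × 19.3 × (30740)² = 1.118 × 10⁻⁵ × 19.3 × 944,947,600 ≈ 203,895.1 × g
Your rotor: r = 157 mm / 2 = 78.5 mm = 7.85 cm
203,895.1 = 1.118 × 10⁻⁵ × 7.85 × N²
N² = 203,895.1 / (8.7763 × 10⁻⁵) = 2,323,246,698
N ≈ √2,323,246,698 ≈ 48,200.1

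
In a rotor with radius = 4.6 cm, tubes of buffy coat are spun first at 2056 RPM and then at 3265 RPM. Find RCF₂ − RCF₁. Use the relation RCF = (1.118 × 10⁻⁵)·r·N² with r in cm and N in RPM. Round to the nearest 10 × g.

RCF₁ = 1.118 × 10⁻⁵ × 4.6 × (2056)² = 1.118 × 10⁻⁵ × 4.6 × 4,227,136 ≈ 217.4 × g
RCF₂ = 1.118 × 10⁻⁵ × 4.6 × (3265)² = 1.118 × 10⁻⁵ × 4.6 × 10,660,225 ≈ 548.2 × g
Increase = 548.2 − 217.4 = 330.8

330 x g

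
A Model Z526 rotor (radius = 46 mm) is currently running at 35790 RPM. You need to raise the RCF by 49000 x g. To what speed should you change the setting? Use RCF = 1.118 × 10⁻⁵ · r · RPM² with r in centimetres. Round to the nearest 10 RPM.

r = 46 mm = 4.6 cm
Current RCF = 1.118 × 10⁻⁵ × 4.6 × (35790)² = 1.118 × 10⁻⁵ × 4.6 × 1,280,924,100 ≈ 65,875.4 × g
Target RCF = 65,875.4 + 49,000 = 114,875.4 × g
N² = 114,875.4 / (5.1428 × 10⁻⁵) = 2,233,713,152
N ≈ √2,233,713,152 ≈ 47,262.2

47260 RPM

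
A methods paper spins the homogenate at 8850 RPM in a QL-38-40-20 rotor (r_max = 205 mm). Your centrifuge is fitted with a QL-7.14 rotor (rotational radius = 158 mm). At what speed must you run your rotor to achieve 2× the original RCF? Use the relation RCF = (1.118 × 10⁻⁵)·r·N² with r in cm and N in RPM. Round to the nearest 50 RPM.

Original rotor: r = 205 mm = 20.5 cm
RCF_original = 1.118 × 10⁻⁵ × 20.5 × (8850)² = 1.118 × 10⁻⁵ × 20.5 × 78,322,500 ≈ 17,950.7 × g
Target RCF = 2 × 17,950.7 ≈ 35,901.4 × g
Your rotor: r = 158 mm = 15.8 cm
35,901.4 = 1.118 × 10⁻⁵ × 15.8 × N²
N² = 35,901.4 / (17.6644 × 10⁻⁵) = 203,241,548
N ≈ √203,241,548 ≈ 14,256.3

≈ 14250 RPM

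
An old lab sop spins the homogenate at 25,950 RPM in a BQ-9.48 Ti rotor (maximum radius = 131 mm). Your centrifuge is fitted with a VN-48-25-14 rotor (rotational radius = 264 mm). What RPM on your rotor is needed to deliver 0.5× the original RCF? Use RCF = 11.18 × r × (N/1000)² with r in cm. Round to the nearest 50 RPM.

Original rotor: r = 131 mm = 13.1 cm
RCF = 11.18 × r × (N/1000)²
RCF_original = 11.18 × 13.1 × (25.95)² = 11.18 × 13.1 × 673.4025 ≈ 98,625.2 × g
Target RCF = 0.5 × 98,625.2 ≈ 49,312.6 × g
Your rotor: r = 264 mm = 26.4 cm
49,312.6 = 11.18 × 26.4 × (N/1000)²
(N/1000)² = 49,312.6 / 295.152 = 167.0753
N = 1000 × √167.0753 ≈ 12,925.8

12950 RPM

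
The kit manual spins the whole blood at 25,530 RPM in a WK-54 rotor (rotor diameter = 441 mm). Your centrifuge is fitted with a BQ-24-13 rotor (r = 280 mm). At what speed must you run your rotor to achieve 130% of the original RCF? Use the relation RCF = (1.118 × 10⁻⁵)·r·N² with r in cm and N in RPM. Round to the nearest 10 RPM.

Original rotor: r = 441 mm / 2 = 220.5 mm = 22.05 cm
RCF_original = 1.118 × 10⁻⁵ × 22.05 × (25530)² = 1.118 × 10⁻⁵ × 22.05 × 651,780,900 ≈ 160,676.4 × g
Target RCF = 1.3 × 160,676.4 ≈ 208,879.3 × g
Your rotor: r = 280 mm = 28.0 cm
208,879.3 = 1.118 × 10⁻⁵ × 28 × N²
N² = 208,879.3 / (31.304 × 10⁻⁵) = 667,260,733
N ≈ √667,260,733 ≈ 25,831.4

25830 RPM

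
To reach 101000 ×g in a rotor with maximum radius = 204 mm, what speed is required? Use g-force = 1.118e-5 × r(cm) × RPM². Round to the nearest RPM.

≈ 21044 RPM

r = 204 mm = 20.4 cm
RCF = 1.118 × 10⁻⁵ × r × N²
101,000 = 1.118 × 10⁻⁵ × 20.4 × N²
N² = 101,000 / (22.8072 × 10⁻⁵) = 442,842,611
N ≈ √442,842,611 ≈ 21,043.8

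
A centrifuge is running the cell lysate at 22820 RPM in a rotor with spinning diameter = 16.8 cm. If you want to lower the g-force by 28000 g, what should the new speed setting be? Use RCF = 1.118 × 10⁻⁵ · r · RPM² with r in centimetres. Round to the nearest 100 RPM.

N₂ ≈ 14900 RPM

r = 16.8 / 2 = 8.4 cm
Current RCF = 1.118 × 10⁻⁵ × 8.4 × (22820)² = 1.118 × 10⁻⁵ × 8.4 × 520,752,400 ≈ 48,904.9 × g
Target RCF = 48,904.9 − 28,000 = 20,904.9 × g
N² = 20,904.9 / (9.3912 × 10⁻⁵) = 222,600,946
N ≈ √222,600,946 ≈ 14,919.8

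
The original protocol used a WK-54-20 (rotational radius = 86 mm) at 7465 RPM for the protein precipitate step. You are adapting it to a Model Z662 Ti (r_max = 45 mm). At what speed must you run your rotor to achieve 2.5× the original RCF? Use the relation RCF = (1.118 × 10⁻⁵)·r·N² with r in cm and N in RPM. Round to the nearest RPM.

16317 RPM

Original rotor: r = 86 mm = 8.6 cm
RCF = 1.118 × 10⁻⁵ × r × N²
RCF_original = 1.118 × 10⁻⁵ × 8.6 × (7465)² = 1.118 × 10⁻⁵ × 8.6 × 55,726,225 ≈ 5,358 × g
Target RCF = 2.5 × 5,358 ≈ 13,395 × g
Your rotor: r = 45 mm = 4.5 cm
13,395 = 1.118 × 10⁻⁵ × 4.5 × N²
N² = 13,395 / (5.031 × 10⁻⁵) = 266,249,255
N ≈ √266,249,255 ≈ 16,317.1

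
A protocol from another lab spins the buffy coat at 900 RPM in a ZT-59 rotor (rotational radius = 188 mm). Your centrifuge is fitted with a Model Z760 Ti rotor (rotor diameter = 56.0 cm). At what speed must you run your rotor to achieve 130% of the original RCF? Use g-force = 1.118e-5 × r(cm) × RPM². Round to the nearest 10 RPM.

840 RPM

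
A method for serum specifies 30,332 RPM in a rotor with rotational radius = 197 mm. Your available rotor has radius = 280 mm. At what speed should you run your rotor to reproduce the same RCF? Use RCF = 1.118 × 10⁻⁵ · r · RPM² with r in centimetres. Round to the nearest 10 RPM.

25440 RPM

Original rotor: r = 197 mm = 19.7 cm
RCF_original = 1.118 × 10⁻⁵ × 19.7 × (30332)² = 1.118 × 10⁻⁵ × 19.7 × 920,030,224 ≈ 202,633 × g
Your rotor: r = 280 mm = 28.0 cm
202,633 = 1.118 × 10⁻⁵ × 28 × N²
N² = 202,633 / (31.304 × 10⁻⁵) = 647,307,053
N ≈ √647,307,053 ≈ 25,442.2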